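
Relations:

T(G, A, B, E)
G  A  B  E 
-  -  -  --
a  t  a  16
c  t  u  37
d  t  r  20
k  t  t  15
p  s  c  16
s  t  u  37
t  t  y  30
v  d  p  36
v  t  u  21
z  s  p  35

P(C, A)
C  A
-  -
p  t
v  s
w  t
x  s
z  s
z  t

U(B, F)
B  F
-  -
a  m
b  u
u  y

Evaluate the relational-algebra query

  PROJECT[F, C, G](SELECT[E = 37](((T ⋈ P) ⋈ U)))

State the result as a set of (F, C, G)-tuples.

Joining T and P on A yields {(a, t, a, 16, p), (a, t, a, 16, w), (a, t, a, 16, z), (c, t, u, 37, p), (c, t, u, 37, w), (c, t, u, 37, z), (d, t, r, 20, p), (d, t, r, 20, w), (d, t, r, 20, z), (k, t, t, 15, p), (k, t, t, 15, w), (k, t, t, 15, z), (p, s, c, 16, v), (p, s, c, 16, x), (p, s, c, 16, z), (s, t, u, 37, p), (s, t, u, 37, w), (s, t, u, 37, z), (t, t, y, 30, p), (t, t, y, 30, w), (t, t, y, 30, z), (v, t, u, 21, p), (v, t, u, 21, w), (v, t, u, 21, z), (z, s, p, 35, v), (z, s, p, 35, x), (z, s, p, 35, z)}.
Joining (T ⋈ P) and U on B yields {(a, t, a, 16, p, m), (a, t, a, 16, w, m), (a, t, a, 16, z, m), (c, t, u, 37, p, y), (c, t, u, 37, w, y), (c, t, u, 37, z, y), (s, t, u, 37, p, y), (s, t, u, 37, w, y), (s, t, u, 37, z, y), (v, t, u, 21, p, y), (v, t, u, 21, w, y), (v, t, u, 21, z, y)}.
Apply σ_{E = 37}; surviving tuples: {(c, t, u, 37, p, y), (c, t, u, 37, w, y), (c, t, u, 37, z, y), (s, t, u, 37, p, y), (s, t, u, 37, w, y), (s, t, u, 37, z, y)}
π[F, C, G]: project onto (F, C, G) → {(y, p, c), (y, p, s), (y, w, c), (y, w, s), (y, z, c), (y, z, s)}

{(y, p, c), (y, p, s), (y, w, c), (y, w, s), (y, z, c), (y, z, s)}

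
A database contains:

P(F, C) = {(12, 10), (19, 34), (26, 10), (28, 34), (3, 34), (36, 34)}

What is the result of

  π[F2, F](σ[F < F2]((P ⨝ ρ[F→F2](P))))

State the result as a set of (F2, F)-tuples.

{(19, 3), (26, 12), (28, 19), (28, 3), (36, 19), (36, 28), (36, 3)}

ρ[F→F2]: schema becomes (F2, C); tuples unchanged.
P ⋈ ρ[F→F2](P) (natural join on C): {(12, 10, 12), (12, 10, 26), (19, 34, 19), (19, 34, 28), (19, 34, 3), (19, 34, 36), (26, 10, 12), (26, 10, 26), (28, 34, 19), (28, 34, 28), (28, 34, 3), (28, 34, 36), (3, 34, 19), (3, 34, 28), (3, 34, 3), (3, 34, 36), (36, 34, 19), (36, 34, 28), (36, 34, 3), (36, 34, 36)}
Apply σ_{F < F2}; surviving tuples: {(12, 10, 26), (19, 34, 28), (19, 34, 36), (28, 34, 36), (3, 34, 19), (3, 34, 28), (3, 34, 36)}
π[F2, F]: project onto (F2, F) → {(19, 3), (26, 12), (28, 19), (28, 3), (36, 19), (36, 28), (36, 3)}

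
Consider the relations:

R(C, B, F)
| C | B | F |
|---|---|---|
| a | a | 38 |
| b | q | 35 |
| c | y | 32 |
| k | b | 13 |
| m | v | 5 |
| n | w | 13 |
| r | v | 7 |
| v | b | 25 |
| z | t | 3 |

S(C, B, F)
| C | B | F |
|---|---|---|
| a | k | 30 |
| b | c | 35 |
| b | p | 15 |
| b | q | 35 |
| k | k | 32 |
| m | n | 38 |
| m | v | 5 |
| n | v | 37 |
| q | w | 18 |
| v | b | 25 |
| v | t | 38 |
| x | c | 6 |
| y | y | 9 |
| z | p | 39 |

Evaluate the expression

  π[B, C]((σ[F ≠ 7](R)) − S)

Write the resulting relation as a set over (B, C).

Apply σ_{F ≠ 7}; surviving tuples: {(a, a, 38), (b, q, 35), (c, y, 32), (k, b, 13), (m, v, 5), (n, w, 13), (v, b, 25), (z, t, 3)}
Difference: {(a, a, 38), (b, q, 35), (c, y, 32), (k, b, 13), (m, v, 5), (n, w, 13), (v, b, 25), (z, t, 3)} with {(a, k, 30), (b, c, 35), (b, p, 15), (b, q, 35), (k, k, 32), (m, n, 38), (m, v, 5), (n, v, 37), (q, w, 18), (v, b, 25), (v, t, 38), (x, c, 6), (y, y, 9), (z, p, 39)} → {(a, a, 38), (c, y, 32), (k, b, 13), (n, w, 13), (z, t, 3)}
π_{B, C} gives {(a, a), (b, k), (t, z), (w, n), (y, c)}.

{(a, a), (b, k), (t, z), (w, n), (y, c)}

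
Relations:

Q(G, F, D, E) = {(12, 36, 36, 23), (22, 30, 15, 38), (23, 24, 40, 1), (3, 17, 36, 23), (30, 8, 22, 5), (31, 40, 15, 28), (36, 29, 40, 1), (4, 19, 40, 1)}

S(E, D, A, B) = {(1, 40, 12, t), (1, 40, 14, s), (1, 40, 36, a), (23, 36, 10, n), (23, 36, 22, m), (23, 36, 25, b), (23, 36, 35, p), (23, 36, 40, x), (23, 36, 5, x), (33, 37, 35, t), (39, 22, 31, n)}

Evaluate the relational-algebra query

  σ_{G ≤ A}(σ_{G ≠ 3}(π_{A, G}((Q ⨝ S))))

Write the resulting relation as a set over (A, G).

{(12, 4), (14, 4), (22, 12), (25, 12), (35, 12), (36, 23), (36, 36), (36, 4), (40, 12)}

Q ⋈ S (natural join on D, E): {(12, 36, 36, 23, 10, n), (12, 36, 36, 23, 22, m), (12, 36, 36, 23, 25, b), (12, 36, 36, 23, 35, p), (12, 36, 36, 23, 40, x), (12, 36, 36, 23, 5, x), (23, 24, 40, 1, 12, t), (23, 24, 40, 1, 14, s), (23, 24, 40, 1, 36, a), (3, 17, 36, 23, 10, n), (3, 17, 36, 23, 22, m), (3, 17, 36, 23, 25, b), (3, 17, 36, 23, 35, p), (3, 17, 36, 23, 40, x), (3, 17, 36, 23, 5, x), (36, 29, 40, 1, 12, t), (36, 29, 40, 1, 14, s), (36, 29, 40, 1, 36, a), (4, 19, 40, 1, 12, t), (4, 19, 40, 1, 14, s), (4, 19, 40, 1, 36, a)}
π_{A, G} gives {(10, 12), (10, 3), (12, 23), (12, 36), (12, 4), (14, 23), (14, 36), (14, 4), (22, 12), (22, 3), (25, 12), (25, 3), (35, 12), (35, 3), (36, 23), (36, 36), (36, 4), (40, 12), (40, 3), (5, 12), (5, 3)}.
Selection G ≠ 3: {(10, 12), (12, 23), (12, 36), (12, 4), (14, 23), (14, 36), (14, 4), (22, 12), (25, 12), (35, 12), (36, 23), (36, 36), (36, 4), (40, 12), (5, 12)}
Selection G ≤ A: {(12, 4), (14, 4), (22, 12), (25, 12), (35, 12), (36, 23), (36, 36), (36, 4), (40, 12)}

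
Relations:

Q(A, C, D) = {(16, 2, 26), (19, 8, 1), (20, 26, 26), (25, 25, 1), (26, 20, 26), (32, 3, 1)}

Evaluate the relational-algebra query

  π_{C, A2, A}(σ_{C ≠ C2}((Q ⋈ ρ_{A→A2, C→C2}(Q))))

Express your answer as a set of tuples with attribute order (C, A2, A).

ρ[A→A2, C→C2]: schema becomes (A2, C2, D); tuples unchanged.
Q ⋈ ρ_{A→A2, C→C2}(Q) (natural join on D): {(16, 2, 26, 16, 2), (16, 2, 26, 20, 26), (16, 2, 26, 26, 20), (19, 8, 1, 19, 8), (19, 8, 1, 25, 25), (19, 8, 1, 32, 3), (20, 26, 26, 16, 2), (20, 26, 26, 20, 26), (20, 26, 26, 26, 20), (25, 25, 1, 19, 8), (25, 25, 1, 25, 25), (25, 25, 1, 32, 3), (26, 20, 26, 16, 2), (26, 20, 26, 20, 26), (26, 20, 26, 26, 20), (32, 3, 1, 19, 8), (32, 3, 1, 25, 25), (32, 3, 1, 32, 3)}
Filtering on C ≠ C2 leaves {(16, 2, 26, 20, 26), (16, 2, 26, 26, 20), (19, 8, 1, 25, 25), (19, 8, 1, 32, 3), (20, 26, 26, 16, 2), (20, 26, 26, 26, 20), (25, 25, 1, 19, 8), (25, 25, 1, 32, 3), (26, 20, 26, 16, 2), (26, 20, 26, 20, 26), (32, 3, 1, 19, 8), (32, 3, 1, 25, 25)}.
π_{C, A2, A} gives {(2, 20, 16), (2, 26, 16), (20, 16, 26), (20, 20, 26), (25, 19, 25), (25, 32, 25), (26, 16, 20), (26, 26, 20), (3, 19, 32), (3, 25, 32), (8, 25, 19), (8, 32, 19)}.

{(2, 20, 16), (2, 26, 16), (20, 16, 26), (20, 20, 26), (25, 19, 25), (25, 32, 25), (26, 16, 20), (26, 26, 20), (3, 19, 32), (3, 25, 32), (8, 25, 19), (8, 32, 19)}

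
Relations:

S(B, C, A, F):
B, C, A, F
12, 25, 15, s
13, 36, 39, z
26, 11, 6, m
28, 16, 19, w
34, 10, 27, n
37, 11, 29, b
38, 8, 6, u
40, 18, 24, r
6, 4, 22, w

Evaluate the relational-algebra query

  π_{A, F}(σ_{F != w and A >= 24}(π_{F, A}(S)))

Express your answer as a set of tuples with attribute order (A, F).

Keep only column(s) F, A: {(b, 29), (m, 6), (n, 27), (r, 24), (s, 15), (u, 6), (w, 19), (w, 22), (z, 39)}
σ[F != w and A >= 24]: keep tuples satisfying F != w and A >= 24 → {(b, 29), (n, 27), (r, 24), (z, 39)}
Keep only column(s) A, F: {(24, r), (27, n), (29, b), (39, z)}

{(24, r), (27, n), (29, b), (39, z)}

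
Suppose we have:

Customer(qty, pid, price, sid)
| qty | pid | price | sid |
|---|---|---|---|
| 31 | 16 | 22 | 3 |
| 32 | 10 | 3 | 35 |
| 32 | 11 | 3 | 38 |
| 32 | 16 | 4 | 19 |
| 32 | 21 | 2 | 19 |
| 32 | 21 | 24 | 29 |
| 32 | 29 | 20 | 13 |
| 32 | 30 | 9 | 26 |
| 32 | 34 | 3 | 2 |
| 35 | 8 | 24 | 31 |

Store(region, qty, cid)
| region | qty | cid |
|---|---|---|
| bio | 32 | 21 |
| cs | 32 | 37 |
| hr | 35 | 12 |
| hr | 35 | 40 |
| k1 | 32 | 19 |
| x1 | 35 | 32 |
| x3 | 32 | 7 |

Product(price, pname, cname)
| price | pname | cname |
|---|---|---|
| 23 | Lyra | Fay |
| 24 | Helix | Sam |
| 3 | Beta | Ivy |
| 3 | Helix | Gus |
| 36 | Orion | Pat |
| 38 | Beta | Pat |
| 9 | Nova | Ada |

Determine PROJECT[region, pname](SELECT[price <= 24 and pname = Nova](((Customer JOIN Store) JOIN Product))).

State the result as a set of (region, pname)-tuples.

{(bio, Nova), (cs, Nova), (k1, Nova), (x3, Nova)}

Joining Customer and Store on qty yields {(32, 10, 3, 35, bio, 21), (32, 10, 3, 35, cs, 37), (32, 10, 3, 35, k1, 19), (32, 10, 3, 35, x3, 7), (32, 11, 3, 38, bio, 21), (32, 11, 3, 38, cs, 37), (32, 11, 3, 38, k1, 19), (32, 11, 3, 38, x3, 7), (32, 16, 4, 19, bio, 21), (32, 16, 4, 19, cs, 37), (32, 16, 4, 19, k1, 19), (32, 16, 4, 19, x3, 7), (32, 21, 2, 19, bio, 21), (32, 21, 2, 19, cs, 37), (32, 21, 2, 19, k1, 19), (32, 21, 2, 19, x3, 7), (32, 21, 24, 29, bio, 21), (32, 21, 24, 29, cs, 37), (32, 21, 24, 29, k1, 19), (32, 21, 24, 29, x3, 7), (32, 29, 20, 13, bio, 21), (32, 29, 20, 13, cs, 37), (32, 29, 20, 13, k1, 19), (32, 29, 20, 13, x3, 7), (32, 30, 9, 26, bio, 21), (32, 30, 9, 26, cs, 37), (32, 30, 9, 26, k1, 19), (32, 30, 9, 26, x3, 7), (32, 34, 3, 2, bio, 21), (32, 34, 3, 2, cs, 37), (32, 34, 3, 2, k1, 19), (32, 34, 3, 2, x3, 7), (35, 8, 24, 31, hr, 12), (35, 8, 24, 31, hr, 40), (35, 8, 24, 31, x1, 32)}.
Joining (Customer JOIN Store) and Product on price yields {(32, 10, 3, 35, bio, 21, Beta, Ivy), (32, 10, 3, 35, bio, 21, Helix, Gus), (32, 10, 3, 35, cs, 37, Beta, Ivy), (32, 10, 3, 35, cs, 37, Helix, Gus), (32, 10, 3, 35, k1, 19, Beta, Ivy), (32, 10, 3, 35, k1, 19, Helix, Gus), (32, 10, 3, 35, x3, 7, Beta, Ivy), (32, 10, 3, 35, x3, 7, Helix, Gus), (32, 11, 3, 38, bio, 21, Beta, Ivy), (32, 11, 3, 38, bio, 21, Helix, Gus), (32, 11, 3, 38, cs, 37, Beta, Ivy), (32, 11, 3, 38, cs, 37, Helix, Gus), (32, 11, 3, 38, k1, 19, Beta, Ivy), (32, 11, 3, 38, k1, 19, Helix, Gus), (32, 11, 3, 38, x3, 7, Beta, Ivy), (32, 11, 3, 38, x3, 7, Helix, Gus), (32, 21, 24, 29, bio, 21, Helix, Sam), (32, 21, 24, 29, cs, 37, Helix, Sam), (32, 21, 24, 29, k1, 19, Helix, Sam), (32, 21, 24, 29, x3, 7, Helix, Sam), (32, 30, 9, 26, bio, 21, Nova, Ada), (32, 30, 9, 26, cs, 37, Nova, Ada), (32, 30, 9, 26, k1, 19, Nova, Ada), (32, 30, 9, 26, x3, 7, Nova, Ada), (32, 34, 3, 2, bio, 21, Beta, Ivy), (32, 34, 3, 2, bio, 21, Helix, Gus), (32, 34, 3, 2, cs, 37, Beta, Ivy), (32, 34, 3, 2, cs, 37, Helix, Gus), (32, 34, 3, 2, k1, 19, Beta, Ivy), (32, 34, 3, 2, k1, 19, Helix, Gus), (32, 34, 3, 2, x3, 7, Beta, Ivy), (32, 34, 3, 2, x3, 7, Helix, Gus), (35, 8, 24, 31, hr, 12, Helix, Sam), (35, 8, 24, 31, hr, 40, Helix, Sam), (35, 8, 24, 31, x1, 32, Helix, Sam)}.
σ[price <= 24 and pname = Nova]: keep tuples satisfying price <= 24 and pname = Nova → {(32, 30, 9, 26, bio, 21, Nova, Ada), (32, 30, 9, 26, cs, 37, Nova, Ada), (32, 30, 9, 26, k1, 19, Nova, Ada), (32, 30, 9, 26, x3, 7, Nova, Ada)}
Projecting to region, pname: {(bio, Nova), (cs, Nova), (k1, Nova), (x3, Nova)}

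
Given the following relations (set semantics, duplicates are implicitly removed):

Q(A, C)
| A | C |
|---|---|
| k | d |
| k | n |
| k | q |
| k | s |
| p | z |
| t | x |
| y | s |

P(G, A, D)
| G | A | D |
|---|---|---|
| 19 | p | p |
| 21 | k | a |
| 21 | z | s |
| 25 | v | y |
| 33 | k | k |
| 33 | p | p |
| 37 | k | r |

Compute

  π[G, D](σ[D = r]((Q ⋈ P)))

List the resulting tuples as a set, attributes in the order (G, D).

Joining Q and P on A yields {(k, d, 21, a), (k, d, 33, k), (k, d, 37, r), (k, n, 21, a), (k, n, 33, k), (k, n, 37, r), (k, q, 21, a), (k, q, 33, k), (k, q, 37, r), (k, s, 21, a), (k, s, 33, k), (k, s, 37, r), (p, z, 19, p), (p, z, 33, p)}.
Filtering on D = r leaves {(k, d, 37, r), (k, n, 37, r), (k, q, 37, r), (k, s, 37, r)}.
π[G, D]: project onto (G, D) (3 duplicate(s) eliminated) → {(37, r)}

{(37, r)}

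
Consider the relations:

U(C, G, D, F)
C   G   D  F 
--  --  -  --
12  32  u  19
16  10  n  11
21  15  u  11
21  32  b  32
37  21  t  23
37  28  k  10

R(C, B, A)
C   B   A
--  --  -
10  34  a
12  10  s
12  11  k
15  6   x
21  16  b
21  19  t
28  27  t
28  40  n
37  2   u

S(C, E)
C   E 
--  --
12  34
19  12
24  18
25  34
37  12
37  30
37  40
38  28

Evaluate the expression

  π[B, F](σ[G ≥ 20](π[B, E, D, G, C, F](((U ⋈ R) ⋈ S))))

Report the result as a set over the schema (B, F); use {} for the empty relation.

Natural join on C: {(12, 32, u, 19, 10, s), (12, 32, u, 19, 11, k), (21, 15, u, 11, 16, b), (21, 15, u, 11, 19, t), (21, 32, b, 32, 16, b), (21, 32, b, 32, 19, t), (37, 21, t, 23, 2, u), (37, 28, k, 10, 2, u)}
Natural join on C: {(12, 32, u, 19, 10, s, 34), (12, 32, u, 19, 11, k, 34), (37, 21, t, 23, 2, u, 12), (37, 21, t, 23, 2, u, 30), (37, 21, t, 23, 2, u, 40), (37, 28, k, 10, 2, u, 12), (37, 28, k, 10, 2, u, 30), (37, 28, k, 10, 2, u, 40)}
Keep only column(s) B, E, D, G, C, F: {(10, 34, u, 32, 12, 19), (11, 34, u, 32, 12, 19), (2, 12, k, 28, 37, 10), (2, 12, t, 21, 37, 23), (2, 30, k, 28, 37, 10), (2, 30, t, 21, 37, 23), (2, 40, k, 28, 37, 10), (2, 40, t, 21, 37, 23)}
Apply σ_{G ≥ 20}; surviving tuples: {(10, 34, u, 32, 12, 19), (11, 34, u, 32, 12, 19), (2, 12, k, 28, 37, 10), (2, 12, t, 21, 37, 23), (2, 30, k, 28, 37, 10), (2, 30, t, 21, 37, 23), (2, 40, k, 28, 37, 10), (2, 40, t, 21, 37, 23)}
Keep only column(s) B, F (4 duplicate(s) eliminated): {(10, 19), (11, 19), (2, 10), (2, 23)}

{(10, 19), (11, 19), (2, 10), (2, 23)}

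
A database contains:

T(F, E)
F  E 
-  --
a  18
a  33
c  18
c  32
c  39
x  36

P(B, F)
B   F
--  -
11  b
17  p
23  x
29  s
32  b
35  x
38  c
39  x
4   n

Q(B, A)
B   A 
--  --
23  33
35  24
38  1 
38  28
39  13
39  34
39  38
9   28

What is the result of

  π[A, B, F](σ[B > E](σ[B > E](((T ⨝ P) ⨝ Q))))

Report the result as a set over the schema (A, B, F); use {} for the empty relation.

Natural join on F: {(c, 18, 38), (c, 32, 38), (c, 39, 38), (x, 36, 23), (x, 36, 35), (x, 36, 39)}
Natural join on B: {(c, 18, 38, 1), (c, 18, 38, 28), (c, 32, 38, 1), (c, 32, 38, 28), (c, 39, 38, 1), (c, 39, 38, 28), (x, 36, 23, 33), (x, 36, 35, 24), (x, 36, 39, 13), (x, 36, 39, 34), (x, 36, 39, 38)}
Apply σ_{B > E}; surviving tuples: {(c, 18, 38, 1), (c, 18, 38, 28), (c, 32, 38, 1), (c, 32, 38, 28), (x, 36, 39, 13), (x, 36, 39, 34), (x, 36, 39, 38)}
Apply σ_{B > E}; surviving tuples: {(c, 18, 38, 1), (c, 18, 38, 28), (c, 32, 38, 1), (c, 32, 38, 28), (x, 36, 39, 13), (x, 36, 39, 34), (x, 36, 39, 38)}
π[A, B, F]: project onto (A, B, F) (2 duplicate(s) eliminated) → {(1, 38, c), (13, 39, x), (28, 38, c), (34, 39, x), (38, 39, x)}

{(1, 38, c), (13, 39, x), (28, 38, c), (34, 39, x), (38, 39, x)}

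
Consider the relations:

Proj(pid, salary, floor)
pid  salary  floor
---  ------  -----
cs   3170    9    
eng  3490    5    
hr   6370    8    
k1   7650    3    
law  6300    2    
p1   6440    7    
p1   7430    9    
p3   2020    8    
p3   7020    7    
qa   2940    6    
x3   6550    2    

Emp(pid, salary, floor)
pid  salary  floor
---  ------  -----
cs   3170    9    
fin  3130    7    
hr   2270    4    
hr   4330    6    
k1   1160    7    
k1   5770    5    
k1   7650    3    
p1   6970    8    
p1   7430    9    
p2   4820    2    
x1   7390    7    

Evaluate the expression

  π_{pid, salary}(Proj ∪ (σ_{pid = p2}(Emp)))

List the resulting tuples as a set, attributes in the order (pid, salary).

Filtering on pid = p2 leaves {(p2, 4820, 2)}.
Taking the union: {(cs, 3170, 9), (eng, 3490, 5), (hr, 6370, 8), (k1, 7650, 3), (law, 6300, 2), (p1, 6440, 7), (p1, 7430, 9), (p2, 4820, 2), (p3, 2020, 8), (p3, 7020, 7), (qa, 2940, 6), (x3, 6550, 2)}
π_{pid, salary} gives {(cs, 3170), (eng, 3490), (hr, 6370), (k1, 7650), (law, 6300), (p1, 6440), (p1, 7430), (p2, 4820), (p3, 2020), (p3, 7020), (qa, 2940), (x3, 6550)}.

{(cs, 3170), (eng, 3490), (hr, 6370), (k1, 7650), (law, 6300), (p1, 6440), (p1, 7430), (p2, 4820), (p3, 2020), (p3, 7020), (qa, 2940), (x3, 6550)}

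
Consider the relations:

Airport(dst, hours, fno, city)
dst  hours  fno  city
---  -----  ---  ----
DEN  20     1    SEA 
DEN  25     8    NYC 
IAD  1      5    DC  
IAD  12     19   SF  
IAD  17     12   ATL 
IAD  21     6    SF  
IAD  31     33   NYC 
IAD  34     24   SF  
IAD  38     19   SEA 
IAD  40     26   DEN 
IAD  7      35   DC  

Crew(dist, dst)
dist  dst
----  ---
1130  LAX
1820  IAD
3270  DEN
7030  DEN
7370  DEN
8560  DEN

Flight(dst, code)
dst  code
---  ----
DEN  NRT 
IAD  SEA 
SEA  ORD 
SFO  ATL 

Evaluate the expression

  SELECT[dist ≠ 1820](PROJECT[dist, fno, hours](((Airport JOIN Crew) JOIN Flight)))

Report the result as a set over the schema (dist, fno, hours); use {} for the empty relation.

Natural join on dst: {(DEN, 20, 1, SEA, 3270), (DEN, 20, 1, SEA, 7030), (DEN, 20, 1, SEA, 7370), (DEN, 20, 1, SEA, 8560), (DEN, 25, 8, NYC, 3270), (DEN, 25, 8, NYC, 7030), (DEN, 25, 8, NYC, 7370), (DEN, 25, 8, NYC, 8560), (IAD, 1, 5, DC, 1820), (IAD, 12, 19, SF, 1820), (IAD, 17, 12, ATL, 1820), (IAD, 21, 6, SF, 1820), (IAD, 31, 33, NYC, 1820), (IAD, 34, 24, SF, 1820), (IAD, 38, 19, SEA, 1820), (IAD, 40, 26, DEN, 1820), (IAD, 7, 35, DC, 1820)}
Natural join on dst: {(DEN, 20, 1, SEA, 3270, NRT), (DEN, 20, 1, SEA, 7030, NRT), (DEN, 20, 1, SEA, 7370, NRT), (DEN, 20, 1, SEA, 8560, NRT), (DEN, 25, 8, NYC, 3270, NRT), (DEN, 25, 8, NYC, 7030, NRT), (DEN, 25, 8, NYC, 7370, NRT), (DEN, 25, 8, NYC, 8560, NRT), (IAD, 1, 5, DC, 1820, SEA), (IAD, 12, 19, SF, 1820, SEA), (IAD, 17, 12, ATL, 1820, SEA), (IAD, 21, 6, SF, 1820, SEA), (IAD, 31, 33, NYC, 1820, SEA), (IAD, 34, 24, SF, 1820, SEA), (IAD, 38, 19, SEA, 1820, SEA), (IAD, 40, 26, DEN, 1820, SEA), (IAD, 7, 35, DC, 1820, SEA)}
Projecting to dist, fno, hours: {(1820, 12, 17), (1820, 19, 12), (1820, 19, 38), (1820, 24, 34), (1820, 26, 40), (1820, 33, 31), (1820, 35, 7), (1820, 5, 1), (1820, 6, 21), (3270, 1, 20), (3270, 8, 25), (7030, 1, 20), (7030, 8, 25), (7370, 1, 20), (7370, 8, 25), (8560, 1, 20), (8560, 8, 25)}
Filtering on dist ≠ 1820 leaves {(3270, 1, 20), (3270, 8, 25), (7030, 1, 20), (7030, 8, 25), (7370, 1, 20), (7370, 8, 25), (8560, 1, 20), (8560, 8, 25)}.

{(3270, 1, 20), (3270, 8, 25), (7030, 1, 20), (7030, 8, 25), (7370, 1, 20), (7370, 8, 25), (8560, 1, 20), (8560, 8, 25)}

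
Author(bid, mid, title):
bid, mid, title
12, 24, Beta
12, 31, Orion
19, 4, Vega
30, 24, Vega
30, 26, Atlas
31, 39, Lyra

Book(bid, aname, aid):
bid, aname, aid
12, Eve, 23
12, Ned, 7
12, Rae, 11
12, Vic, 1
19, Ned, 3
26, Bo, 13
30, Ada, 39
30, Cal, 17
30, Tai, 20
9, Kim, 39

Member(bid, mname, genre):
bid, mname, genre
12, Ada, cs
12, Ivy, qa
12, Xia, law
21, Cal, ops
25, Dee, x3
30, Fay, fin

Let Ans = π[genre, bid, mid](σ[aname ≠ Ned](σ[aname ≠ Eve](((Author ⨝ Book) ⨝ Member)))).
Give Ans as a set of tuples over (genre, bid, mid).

{(cs, 12, 24), (cs, 12, 31), (fin, 30, 24), (fin, 30, 26), (law, 12, 24), (law, 12, 31), (qa, 12, 24), (qa, 12, 31)}

Joining Author and Book on bid yields {(12, 24, Beta, Eve, 23), (12, 24, Beta, Ned, 7), (12, 24, Beta, Rae, 11), (12, 24, Beta, Vic, 1), (12, 31, Orion, Eve, 23), (12, 31, Orion, Ned, 7), (12, 31, Orion, Rae, 11), (12, 31, Orion, Vic, 1), (19, 4, Vega, Ned, 3), (30, 24, Vega, Ada, 39), (30, 24, Vega, Cal, 17), (30, 24, Vega, Tai, 20), (30, 26, Atlas, Ada, 39), (30, 26, Atlas, Cal, 17), (30, 26, Atlas, Tai, 20)}.
Joining (Author ⨝ Book) and Member on bid yields {(12, 24, Beta, Eve, 23, Ada, cs), (12, 24, Beta, Eve, 23, Ivy, qa), (12, 24, Beta, Eve, 23, Xia, law), (12, 24, Beta, Ned, 7, Ada, cs), (12, 24, Beta, Ned, 7, Ivy, qa), (12, 24, Beta, Ned, 7, Xia, law), (12, 24, Beta, Rae, 11, Ada, cs), (12, 24, Beta, Rae, 11, Ivy, qa), (12, 24, Beta, Rae, 11, Xia, law), (12, 24, Beta, Vic, 1, Ada, cs), (12, 24, Beta, Vic, 1, Ivy, qa), (12, 24, Beta, Vic, 1, Xia, law), (12, 31, Orion, Eve, 23, Ada, cs), (12, 31, Orion, Eve, 23, Ivy, qa), (12, 31, Orion, Eve, 23, Xia, law), (12, 31, Orion, Ned, 7, Ada, cs), (12, 31, Orion, Ned, 7, Ivy, qa), (12, 31, Orion, Ned, 7, Xia, law), (12, 31, Orion, Rae, 11, Ada, cs), (12, 31, Orion, Rae, 11, Ivy, qa), (12, 31, Orion, Rae, 11, Xia, law), (12, 31, Orion, Vic, 1, Ada, cs), (12, 31, Orion, Vic, 1, Ivy, qa), (12, 31, Orion, Vic, 1, Xia, law), (30, 24, Vega, Ada, 39, Fay, fin), (30, 24, Vega, Cal, 17, Fay, fin), (30, 24, Vega, Tai, 20, Fay, fin), (30, 26, Atlas, Ada, 39, Fay, fin), (30, 26, Atlas, Cal, 17, Fay, fin), (30, 26, Atlas, Tai, 20, Fay, fin)}.
σ[aname ≠ Eve]: keep tuples satisfying aname ≠ Eve → {(12, 24, Beta, Ned, 7, Ada, cs), (12, 24, Beta, Ned, 7, Ivy, qa), (12, 24, Beta, Ned, 7, Xia, law), (12, 24, Beta, Rae, 11, Ada, cs), (12, 24, Beta, Rae, 11, Ivy, qa), (12, 24, Beta, Rae, 11, Xia, law), (12, 24, Beta, Vic, 1, Ada, cs), (12, 24, Beta, Vic, 1, Ivy, qa), (12, 24, Beta, Vic, 1, Xia, law), (12, 31, Orion, Ned, 7, Ada, cs), (12, 31, Orion, Ned, 7, Ivy, qa), (12, 31, Orion, Ned, 7, Xia, law), (12, 31, Orion, Rae, 11, Ada, cs), (12, 31, Orion, Rae, 11, Ivy, qa), (12, 31, Orion, Rae, 11, Xia, law), (12, 31, Orion, Vic, 1, Ada, cs), (12, 31, Orion, Vic, 1, Ivy, qa), (12, 31, Orion, Vic, 1, Xia, law), (30, 24, Vega, Ada, 39, Fay, fin), (30, 24, Vega, Cal, 17, Fay, fin), (30, 24, Vega, Tai, 20, Fay, fin), (30, 26, Atlas, Ada, 39, Fay, fin), (30, 26, Atlas, Cal, 17, Fay, fin), (30, 26, Atlas, Tai, 20, Fay, fin)}
σ[aname ≠ Ned]: keep tuples satisfying aname ≠ Ned → {(12, 24, Beta, Rae, 11, Ada, cs), (12, 24, Beta, Rae, 11, Ivy, qa), (12, 24, Beta, Rae, 11, Xia, law), (12, 24, Beta, Vic, 1, Ada, cs), (12, 24, Beta, Vic, 1, Ivy, qa), (12, 24, Beta, Vic, 1, Xia, law), (12, 31, Orion, Rae, 11, Ada, cs), (12, 31, Orion, Rae, 11, Ivy, qa), (12, 31, Orion, Rae, 11, Xia, law), (12, 31, Orion, Vic, 1, Ada, cs), (12, 31, Orion, Vic, 1, Ivy, qa), (12, 31, Orion, Vic, 1, Xia, law), (30, 24, Vega, Ada, 39, Fay, fin), (30, 24, Vega, Cal, 17, Fay, fin), (30, 24, Vega, Tai, 20, Fay, fin), (30, 26, Atlas, Ada, 39, Fay, fin), (30, 26, Atlas, Cal, 17, Fay, fin), (30, 26, Atlas, Tai, 20, Fay, fin)}
π_{genre, bid, mid} gives {(cs, 12, 24), (cs, 12, 31), (fin, 30, 24), (fin, 30, 26), (law, 12, 24), (law, 12, 31), (qa, 12, 24), (qa, 12, 31)} (10 duplicate(s) eliminated).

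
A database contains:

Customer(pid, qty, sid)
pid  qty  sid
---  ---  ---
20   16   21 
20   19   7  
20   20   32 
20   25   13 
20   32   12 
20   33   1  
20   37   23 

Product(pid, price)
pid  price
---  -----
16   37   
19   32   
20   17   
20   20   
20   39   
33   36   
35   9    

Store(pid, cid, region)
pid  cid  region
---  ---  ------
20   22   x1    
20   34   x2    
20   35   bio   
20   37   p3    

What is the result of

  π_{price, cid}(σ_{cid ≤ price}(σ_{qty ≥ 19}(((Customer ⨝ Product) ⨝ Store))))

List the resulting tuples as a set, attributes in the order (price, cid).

{(39, 22), (39, 34), (39, 35), (39, 37)}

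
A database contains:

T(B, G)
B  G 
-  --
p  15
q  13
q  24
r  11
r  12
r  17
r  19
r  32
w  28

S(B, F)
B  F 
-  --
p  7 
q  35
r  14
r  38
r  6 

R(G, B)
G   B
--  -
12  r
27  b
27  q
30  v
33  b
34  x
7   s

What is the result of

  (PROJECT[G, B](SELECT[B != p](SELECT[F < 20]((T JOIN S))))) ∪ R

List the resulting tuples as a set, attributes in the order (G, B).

T ⋈ S (natural join on B): {(p, 15, 7), (q, 13, 35), (q, 24, 35), (r, 11, 14), (r, 11, 38), (r, 11, 6), (r, 12, 14), (r, 12, 38), (r, 12, 6), (r, 17, 14), (r, 17, 38), (r, 17, 6), (r, 19, 14), (r, 19, 38), (r, 19, 6), (r, 32, 14), (r, 32, 38), (r, 32, 6)}
Filtering on F < 20 leaves {(p, 15, 7), (r, 11, 14), (r, 11, 6), (r, 12, 14), (r, 12, 6), (r, 17, 14), (r, 17, 6), (r, 19, 14), (r, 19, 6), (r, 32, 14), (r, 32, 6)}.
Filtering on B != p leaves {(r, 11, 14), (r, 11, 6), (r, 12, 14), (r, 12, 6), (r, 17, 14), (r, 17, 6), (r, 19, 14), (r, 19, 6), (r, 32, 14), (r, 32, 6)}.
π_{G, B} gives {(11, r), (12, r), (17, r), (19, r), (32, r)} (5 duplicate(s) eliminated).
Taking the union: {(11, r), (12, r), (17, r), (19, r), (27, b), (27, q), (30, v), (32, r), (33, b), (34, x), (7, s)}

{(11, r), (12, r), (17, r), (19, r), (27, b), (27, q), (30, v), (32, r), (33, b), (34, x), (7, s)}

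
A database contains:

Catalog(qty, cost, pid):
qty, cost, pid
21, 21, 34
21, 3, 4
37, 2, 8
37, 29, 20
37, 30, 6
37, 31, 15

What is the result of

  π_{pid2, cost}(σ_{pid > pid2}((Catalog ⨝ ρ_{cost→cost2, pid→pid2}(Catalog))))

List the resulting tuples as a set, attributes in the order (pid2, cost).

ρ[cost→cost2, pid→pid2]: schema becomes (qty, cost2, pid2); tuples unchanged.
Joining Catalog and ρ_{cost→cost2, pid→pid2}(Catalog) on qty yields {(21, 21, 34, 21, 34), (21, 21, 34, 3, 4), (21, 3, 4, 21, 34), (21, 3, 4, 3, 4), (37, 2, 8, 2, 8), (37, 2, 8, 29, 20), (37, 2, 8, 30, 6), (37, 2, 8, 31, 15), (37, 29, 20, 2, 8), (37, 29, 20, 29, 20), (37, 29, 20, 30, 6), (37, 29, 20, 31, 15), (37, 30, 6, 2, 8), (37, 30, 6, 29, 20), (37, 30, 6, 30, 6), (37, 30, 6, 31, 15), (37, 31, 15, 2, 8), (37, 31, 15, 29, 20), (37, 31, 15, 30, 6), (37, 31, 15, 31, 15)}.
Apply σ_{pid > pid2}; surviving tuples: {(21, 21, 34, 3, 4), (37, 2, 8, 30, 6), (37, 29, 20, 2, 8), (37, 29, 20, 30, 6), (37, 29, 20, 31, 15), (37, 31, 15, 2, 8), (37, 31, 15, 30, 6)}
π[pid2, cost]: project onto (pid2, cost) → {(15, 29), (4, 21), (6, 2), (6, 29), (6, 31), (8, 29), (8, 31)}

{(15, 29), (4, 21), (6, 2), (6, 29), (6, 31), (8, 29), (8, 31)}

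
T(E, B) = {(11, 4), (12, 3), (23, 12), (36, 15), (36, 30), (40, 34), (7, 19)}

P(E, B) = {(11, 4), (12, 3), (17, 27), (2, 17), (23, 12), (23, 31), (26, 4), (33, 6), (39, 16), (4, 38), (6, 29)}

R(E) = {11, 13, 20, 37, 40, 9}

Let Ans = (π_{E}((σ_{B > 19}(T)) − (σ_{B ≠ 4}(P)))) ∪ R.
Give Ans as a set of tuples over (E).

{11, 13, 20, 36, 37, 40, 9}

Selection B > 19: {(36, 30), (40, 34)}
Selection B ≠ 4: {(12, 3), (17, 27), (2, 17), (23, 12), (23, 31), (33, 6), (39, 16), (4, 38), (6, 29)}
Difference: {(36, 30), (40, 34)} with {(12, 3), (17, 27), (2, 17), (23, 12), (23, 31), (33, 6), (39, 16), (4, 38), (6, 29)} → {(36, 30), (40, 34)}
π[E]: project onto (E) → {36, 40}
Union: {36, 40} with {11, 13, 20, 37, 40, 9} → {11, 13, 20, 36, 37, 40, 9}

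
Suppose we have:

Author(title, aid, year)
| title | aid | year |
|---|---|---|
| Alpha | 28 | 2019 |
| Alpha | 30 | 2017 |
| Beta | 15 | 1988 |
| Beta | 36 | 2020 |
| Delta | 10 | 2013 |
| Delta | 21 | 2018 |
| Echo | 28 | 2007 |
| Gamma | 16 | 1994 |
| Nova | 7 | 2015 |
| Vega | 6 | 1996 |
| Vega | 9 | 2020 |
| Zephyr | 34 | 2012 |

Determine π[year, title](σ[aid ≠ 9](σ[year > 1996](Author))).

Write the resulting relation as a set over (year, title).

Filtering on year > 1996 leaves {(Alpha, 28, 2019), (Alpha, 30, 2017), (Beta, 36, 2020), (Delta, 10, 2013), (Delta, 21, 2018), (Echo, 28, 2007), (Nova, 7, 2015), (Vega, 9, 2020), (Zephyr, 34, 2012)}.
Filtering on aid ≠ 9 leaves {(Alpha, 28, 2019), (Alpha, 30, 2017), (Beta, 36, 2020), (Delta, 10, 2013), (Delta, 21, 2018), (Echo, 28, 2007), (Nova, 7, 2015), (Zephyr, 34, 2012)}.
Projecting to year, title: {(2007, Echo), (2012, Zephyr), (2013, Delta), (2015, Nova), (2017, Alpha), (2018, Delta), (2019, Alpha), (2020, Beta)}

{(2007, Echo), (2012, Zephyr), (2013, Delta), (2015, Nova), (2017, Alpha), (2018, Delta), (2019, Alpha), (2020, Beta)}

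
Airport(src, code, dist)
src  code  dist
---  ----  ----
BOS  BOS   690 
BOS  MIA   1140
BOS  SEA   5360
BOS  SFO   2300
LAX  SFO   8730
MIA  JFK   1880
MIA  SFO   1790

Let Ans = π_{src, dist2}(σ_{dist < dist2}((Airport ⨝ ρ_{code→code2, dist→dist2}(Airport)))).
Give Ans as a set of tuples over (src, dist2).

{(BOS, 1140), (BOS, 2300), (BOS, 5360), (MIA, 1880)}

ρ[code→code2, dist→dist2]: schema becomes (src, code2, dist2); tuples unchanged.
Joining Airport and ρ_{code→code2, dist→dist2}(Airport) on src yields {(BOS, BOS, 690, BOS, 690), (BOS, BOS, 690, MIA, 1140), (BOS, BOS, 690, SEA, 5360), (BOS, BOS, 690, SFO, 2300), (BOS, MIA, 1140, BOS, 690), (BOS, MIA, 1140, MIA, 1140), (BOS, MIA, 1140, SEA, 5360), (BOS, MIA, 1140, SFO, 2300), (BOS, SEA, 5360, BOS, 690), (BOS, SEA, 5360, MIA, 1140), (BOS, SEA, 5360, SEA, 5360), (BOS, SEA, 5360, SFO, 2300), (BOS, SFO, 2300, BOS, 690), (BOS, SFO, 2300, MIA, 1140), (BOS, SFO, 2300, SEA, 5360), (BOS, SFO, 2300, SFO, 2300), (LAX, SFO, 8730, SFO, 8730), (MIA, JFK, 1880, JFK, 1880), (MIA, JFK, 1880, SFO, 1790), (MIA, SFO, 1790, JFK, 1880), (MIA, SFO, 1790, SFO, 1790)}.
Filtering on dist < dist2 leaves {(BOS, BOS, 690, MIA, 1140), (BOS, BOS, 690, SEA, 5360), (BOS, BOS, 690, SFO, 2300), (BOS, MIA, 1140, SEA, 5360), (BOS, MIA, 1140, SFO, 2300), (BOS, SFO, 2300, SEA, 5360), (MIA, SFO, 1790, JFK, 1880)}.
π_{src, dist2} gives {(BOS, 1140), (BOS, 2300), (BOS, 5360), (MIA, 1880)} (3 duplicate(s) eliminated).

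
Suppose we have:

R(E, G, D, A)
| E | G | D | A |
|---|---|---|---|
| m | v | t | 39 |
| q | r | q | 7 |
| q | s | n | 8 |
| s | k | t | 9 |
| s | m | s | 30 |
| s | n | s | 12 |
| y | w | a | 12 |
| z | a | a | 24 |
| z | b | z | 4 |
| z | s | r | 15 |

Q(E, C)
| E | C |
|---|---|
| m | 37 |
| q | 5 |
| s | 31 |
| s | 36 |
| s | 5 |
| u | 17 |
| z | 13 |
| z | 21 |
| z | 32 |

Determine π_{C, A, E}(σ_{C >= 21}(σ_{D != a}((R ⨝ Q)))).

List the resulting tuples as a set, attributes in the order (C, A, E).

{(21, 15, z), (21, 4, z), (31, 12, s), (31, 30, s), (31, 9, s), (32, 15, z), (32, 4, z), (36, 12, s), (36, 30, s), (36, 9, s), (37, 39, m)}

Joining R and Q on E yields {(m, v, t, 39, 37), (q, r, q, 7, 5), (q, s, n, 8, 5), (s, k, t, 9, 31), (s, k, t, 9, 36), (s, k, t, 9, 5), (s, m, s, 30, 31), (s, m, s, 30, 36), (s, m, s, 30, 5), (s, n, s, 12, 31), (s, n, s, 12, 36), (s, n, s, 12, 5), (z, a, a, 24, 13), (z, a, a, 24, 21), (z, a, a, 24, 32), (z, b, z, 4, 13), (z, b, z, 4, 21), (z, b, z, 4, 32), (z, s, r, 15, 13), (z, s, r, 15, 21), (z, s, r, 15, 32)}.
σ[D != a]: keep tuples satisfying D != a → {(m, v, t, 39, 37), (q, r, q, 7, 5), (q, s, n, 8, 5), (s, k, t, 9, 31), (s, k, t, 9, 36), (s, k, t, 9, 5), (s, m, s, 30, 31), (s, m, s, 30, 36), (s, m, s, 30, 5), (s, n, s, 12, 31), (s, n, s, 12, 36), (s, n, s, 12, 5), (z, b, z, 4, 13), (z, b, z, 4, 21), (z, b, z, 4, 32), (z, s, r, 15, 13), (z, s, r, 15, 21), (z, s, r, 15, 32)}
σ[C >= 21]: keep tuples satisfying C >= 21 → {(m, v, t, 39, 37), (s, k, t, 9, 31), (s, k, t, 9, 36), (s, m, s, 30, 31), (s, m, s, 30, 36), (s, n, s, 12, 31), (s, n, s, 12, 36), (z, b, z, 4, 21), (z, b, z, 4, 32), (z, s, r, 15, 21), (z, s, r, 15, 32)}
π_{C, A, E} gives {(21, 15, z), (21, 4, z), (31, 12, s), (31, 30, s), (31, 9, s), (32, 15, z), (32, 4, z), (36, 12, s), (36, 30, s), (36, 9, s), (37, 39, m)}.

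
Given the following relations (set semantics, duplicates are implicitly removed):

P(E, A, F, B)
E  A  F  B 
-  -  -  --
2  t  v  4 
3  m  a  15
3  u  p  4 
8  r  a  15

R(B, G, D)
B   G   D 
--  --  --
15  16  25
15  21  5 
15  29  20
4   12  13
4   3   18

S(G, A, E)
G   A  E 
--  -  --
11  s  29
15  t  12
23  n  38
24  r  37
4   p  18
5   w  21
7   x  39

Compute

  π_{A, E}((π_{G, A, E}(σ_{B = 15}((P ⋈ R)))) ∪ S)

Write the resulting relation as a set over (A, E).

Joining P and R on B yields {(2, t, v, 4, 12, 13), (2, t, v, 4, 3, 18), (3, m, a, 15, 16, 25), (3, m, a, 15, 21, 5), (3, m, a, 15, 29, 20), (3, u, p, 4, 12, 13), (3, u, p, 4, 3, 18), (8, r, a, 15, 16, 25), (8, r, a, 15, 21, 5), (8, r, a, 15, 29, 20)}.
Selection B = 15: {(3, m, a, 15, 16, 25), (3, m, a, 15, 21, 5), (3, m, a, 15, 29, 20), (8, r, a, 15, 16, 25), (8, r, a, 15, 21, 5), (8, r, a, 15, 29, 20)}
π[G, A, E]: project onto (G, A, E) → {(16, m, 3), (16, r, 8), (21, m, 3), (21, r, 8), (29, m, 3), (29, r, 8)}
Set union of the two operands is {(11, s, 29), (15, t, 12), (16, m, 3), (16, r, 8), (21, m, 3), (21, r, 8), (23, n, 38), (24, r, 37), (29, m, 3), (29, r, 8), (4, p, 18), (5, w, 21), (7, x, 39)}.
π[A, E]: project onto (A, E) (4 duplicate(s) eliminated) → {(m, 3), (n, 38), (p, 18), (r, 37), (r, 8), (s, 29), (t, 12), (w, 21), (x, 39)}

{(m, 3), (n, 38), (p, 18), (r, 37), (r, 8), (s, 29), (t, 12), (w, 21), (x, 39)}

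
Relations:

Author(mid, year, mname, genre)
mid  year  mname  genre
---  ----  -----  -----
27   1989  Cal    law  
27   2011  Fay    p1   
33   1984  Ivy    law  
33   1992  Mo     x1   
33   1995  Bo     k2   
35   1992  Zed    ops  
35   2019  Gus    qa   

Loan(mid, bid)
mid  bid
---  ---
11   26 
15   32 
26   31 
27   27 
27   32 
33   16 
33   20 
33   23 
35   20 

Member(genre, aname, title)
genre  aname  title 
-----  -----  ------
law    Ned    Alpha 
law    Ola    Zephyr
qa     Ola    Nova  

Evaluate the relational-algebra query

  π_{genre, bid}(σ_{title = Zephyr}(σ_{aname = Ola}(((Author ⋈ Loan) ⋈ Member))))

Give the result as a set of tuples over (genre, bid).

{(law, 16), (law, 20), (law, 23), (law, 27), (law, 32)}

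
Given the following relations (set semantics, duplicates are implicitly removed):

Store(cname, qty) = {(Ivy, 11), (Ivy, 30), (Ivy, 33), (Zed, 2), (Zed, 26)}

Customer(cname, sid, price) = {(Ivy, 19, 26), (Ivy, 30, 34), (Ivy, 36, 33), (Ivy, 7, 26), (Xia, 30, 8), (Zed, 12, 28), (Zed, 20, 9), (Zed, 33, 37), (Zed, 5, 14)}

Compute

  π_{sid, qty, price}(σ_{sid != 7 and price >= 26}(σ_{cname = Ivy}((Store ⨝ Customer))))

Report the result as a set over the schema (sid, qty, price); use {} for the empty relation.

Store ⋈ Customer (natural join on cname): {(Ivy, 11, 19, 26), (Ivy, 11, 30, 34), (Ivy, 11, 36, 33), (Ivy, 11, 7, 26), (Ivy, 30, 19, 26), (Ivy, 30, 30, 34), (Ivy, 30, 36, 33), (Ivy, 30, 7, 26), (Ivy, 33, 19, 26), (Ivy, 33, 30, 34), (Ivy, 33, 36, 33), (Ivy, 33, 7, 26), (Zed, 2, 12, 28), (Zed, 2, 20, 9), (Zed, 2, 33, 37), (Zed, 2, 5, 14), (Zed, 26, 12, 28), (Zed, 26, 20, 9), (Zed, 26, 33, 37), (Zed, 26, 5, 14)}
Apply σ_{cname = Ivy}; surviving tuples: {(Ivy, 11, 19, 26), (Ivy, 11, 30, 34), (Ivy, 11, 36, 33), (Ivy, 11, 7, 26), (Ivy, 30, 19, 26), (Ivy, 30, 30, 34), (Ivy, 30, 36, 33), (Ivy, 30, 7, 26), (Ivy, 33, 19, 26), (Ivy, 33, 30, 34), (Ivy, 33, 36, 33), (Ivy, 33, 7, 26)}
Apply σ_{sid != 7 and price >= 26}; surviving tuples: {(Ivy, 11, 19, 26), (Ivy, 11, 30, 34), (Ivy, 11, 36, 33), (Ivy, 30, 19, 26), (Ivy, 30, 30, 34), (Ivy, 30, 36, 33), (Ivy, 33, 19, 26), (Ivy, 33, 30, 34), (Ivy, 33, 36, 33)}
π[sid, qty, price]: project onto (sid, qty, price) → {(19, 11, 26), (19, 30, 26), (19, 33, 26), (30, 11, 34), (30, 30, 34), (30, 33, 34), (36, 11, 33), (36, 30, 33), (36, 33, 33)}

{(19, 11, 26), (19, 30, 26), (19, 33, 26), (30, 11, 34), (30, 30, 34), (30, 33, 34), (36, 11, 33), (36, 30, 33), (36, 33, 33)}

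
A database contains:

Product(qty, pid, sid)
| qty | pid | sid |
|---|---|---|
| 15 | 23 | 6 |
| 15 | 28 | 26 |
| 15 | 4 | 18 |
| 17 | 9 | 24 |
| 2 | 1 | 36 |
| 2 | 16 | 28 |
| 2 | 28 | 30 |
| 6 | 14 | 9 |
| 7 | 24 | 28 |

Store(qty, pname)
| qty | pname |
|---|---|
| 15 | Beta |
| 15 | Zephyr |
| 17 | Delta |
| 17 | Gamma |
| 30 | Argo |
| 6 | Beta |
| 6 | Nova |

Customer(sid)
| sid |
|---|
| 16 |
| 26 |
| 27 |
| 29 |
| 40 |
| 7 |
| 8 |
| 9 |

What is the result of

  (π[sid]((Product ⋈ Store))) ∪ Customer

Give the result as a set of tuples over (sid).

{16, 18, 24, 26, 27, 29, 40, 6, 7, 8, 9}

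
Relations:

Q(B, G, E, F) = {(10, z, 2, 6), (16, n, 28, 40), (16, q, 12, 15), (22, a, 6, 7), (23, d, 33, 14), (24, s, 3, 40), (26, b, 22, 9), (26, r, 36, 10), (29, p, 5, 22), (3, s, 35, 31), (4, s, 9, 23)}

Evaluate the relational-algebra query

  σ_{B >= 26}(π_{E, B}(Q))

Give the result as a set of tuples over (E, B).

{(22, 26), (36, 26), (5, 29)}

Keep only column(s) E, B: {(12, 16), (2, 10), (22, 26), (28, 16), (3, 24), (33, 23), (35, 3), (36, 26), (5, 29), (6, 22), (9, 4)}
Selection B >= 26: {(22, 26), (36, 26), (5, 29)}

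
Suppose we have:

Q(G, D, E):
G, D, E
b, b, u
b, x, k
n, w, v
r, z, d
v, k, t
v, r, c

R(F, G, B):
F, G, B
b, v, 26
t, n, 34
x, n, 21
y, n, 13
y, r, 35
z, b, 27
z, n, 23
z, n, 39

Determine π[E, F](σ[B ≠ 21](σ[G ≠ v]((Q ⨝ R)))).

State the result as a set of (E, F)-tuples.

Q ⋈ R (natural join on G): {(b, b, u, z, 27), (b, x, k, z, 27), (n, w, v, t, 34), (n, w, v, x, 21), (n, w, v, y, 13), (n, w, v, z, 23), (n, w, v, z, 39), (r, z, d, y, 35), (v, k, t, b, 26), (v, r, c, b, 26)}
Filtering on G ≠ v leaves {(b, b, u, z, 27), (b, x, k, z, 27), (n, w, v, t, 34), (n, w, v, x, 21), (n, w, v, y, 13), (n, w, v, z, 23), (n, w, v, z, 39), (r, z, d, y, 35)}.
Filtering on B ≠ 21 leaves {(b, b, u, z, 27), (b, x, k, z, 27), (n, w, v, t, 34), (n, w, v, y, 13), (n, w, v, z, 23), (n, w, v, z, 39), (r, z, d, y, 35)}.
π[E, F]: project onto (E, F) (1 duplicate(s) eliminated) → {(d, y), (k, z), (u, z), (v, t), (v, y), (v, z)}

{(d, y), (k, z), (u, z), (v, t), (v, y), (v, z)}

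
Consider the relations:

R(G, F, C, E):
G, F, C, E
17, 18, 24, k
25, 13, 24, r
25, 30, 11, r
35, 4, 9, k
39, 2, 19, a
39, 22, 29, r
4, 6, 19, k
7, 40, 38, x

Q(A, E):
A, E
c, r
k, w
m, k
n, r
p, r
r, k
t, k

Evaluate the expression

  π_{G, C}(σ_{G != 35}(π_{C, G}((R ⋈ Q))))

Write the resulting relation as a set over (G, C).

{(17, 24), (25, 11), (25, 24), (39, 29), (4, 19)}

Joining R and Q on E yields {(17, 18, 24, k, m), (17, 18, 24, k, r), (17, 18, 24, k, t), (25, 13, 24, r, c), (25, 13, 24, r, n), (25, 13, 24, r, p), (25, 30, 11, r, c), (25, 30, 11, r, n), (25, 30, 11, r, p), (35, 4, 9, k, m), (35, 4, 9, k, r), (35, 4, 9, k, t), (39, 22, 29, r, c), (39, 22, 29, r, n), (39, 22, 29, r, p), (4, 6, 19, k, m), (4, 6, 19, k, r), (4, 6, 19, k, t)}.
Keep only column(s) C, G (12 duplicate(s) eliminated): {(11, 25), (19, 4), (24, 17), (24, 25), (29, 39), (9, 35)}
Filtering on G != 35 leaves {(11, 25), (19, 4), (24, 17), (24, 25), (29, 39)}.
Keep only column(s) G, C: {(17, 24), (25, 11), (25, 24), (39, 29), (4, 19)}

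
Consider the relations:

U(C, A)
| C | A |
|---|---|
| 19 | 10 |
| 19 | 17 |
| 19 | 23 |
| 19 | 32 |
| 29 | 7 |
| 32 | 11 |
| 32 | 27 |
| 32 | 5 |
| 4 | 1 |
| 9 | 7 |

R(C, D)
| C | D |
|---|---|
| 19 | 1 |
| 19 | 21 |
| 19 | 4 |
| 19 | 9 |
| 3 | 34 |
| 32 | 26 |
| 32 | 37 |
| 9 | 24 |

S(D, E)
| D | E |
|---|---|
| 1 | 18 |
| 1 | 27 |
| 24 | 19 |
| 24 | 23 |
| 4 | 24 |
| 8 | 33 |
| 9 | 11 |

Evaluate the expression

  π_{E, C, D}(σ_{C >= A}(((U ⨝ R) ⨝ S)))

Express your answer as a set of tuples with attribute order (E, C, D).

{(11, 19, 9), (18, 19, 1), (19, 9, 24), (23, 9, 24), (24, 19, 4), (27, 19, 1)}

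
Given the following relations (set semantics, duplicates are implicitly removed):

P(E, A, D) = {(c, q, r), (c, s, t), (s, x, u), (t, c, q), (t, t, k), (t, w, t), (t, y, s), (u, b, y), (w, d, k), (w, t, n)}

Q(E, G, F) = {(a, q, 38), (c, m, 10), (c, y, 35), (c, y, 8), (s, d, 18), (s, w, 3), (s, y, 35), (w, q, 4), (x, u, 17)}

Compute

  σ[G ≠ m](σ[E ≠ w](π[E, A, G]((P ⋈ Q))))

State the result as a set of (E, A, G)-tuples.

Natural join on E: {(c, q, r, m, 10), (c, q, r, y, 35), (c, q, r, y, 8), (c, s, t, m, 10), (c, s, t, y, 35), (c, s, t, y, 8), (s, x, u, d, 18), (s, x, u, w, 3), (s, x, u, y, 35), (w, d, k, q, 4), (w, t, n, q, 4)}
π_{E, A, G} gives {(c, q, m), (c, q, y), (c, s, m), (c, s, y), (s, x, d), (s, x, w), (s, x, y), (w, d, q), (w, t, q)} (2 duplicate(s) eliminated).
Selection E ≠ w: {(c, q, m), (c, q, y), (c, s, m), (c, s, y), (s, x, d), (s, x, w), (s, x, y)}
Selection G ≠ m: {(c, q, y), (c, s, y), (s, x, d), (s, x, w), (s, x, y)}

{(c, q, y), (c, s, y), (s, x, d), (s, x, w), (s, x, y)}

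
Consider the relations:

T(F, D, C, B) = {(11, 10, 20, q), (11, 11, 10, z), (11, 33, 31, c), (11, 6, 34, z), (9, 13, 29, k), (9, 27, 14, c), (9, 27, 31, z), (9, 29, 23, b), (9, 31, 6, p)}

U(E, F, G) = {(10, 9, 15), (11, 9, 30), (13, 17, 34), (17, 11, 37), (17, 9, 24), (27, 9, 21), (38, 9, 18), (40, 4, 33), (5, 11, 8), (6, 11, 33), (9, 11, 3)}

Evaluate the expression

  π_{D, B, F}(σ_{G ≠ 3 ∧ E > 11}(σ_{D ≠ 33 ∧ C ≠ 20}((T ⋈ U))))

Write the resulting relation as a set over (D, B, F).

T ⋈ U (natural join on F): {(11, 10, 20, q, 17, 37), (11, 10, 20, q, 5, 8), (11, 10, 20, q, 6, 33), (11, 10, 20, q, 9, 3), (11, 11, 10, z, 17, 37), (11, 11, 10, z, 5, 8), (11, 11, 10, z, 6, 33), (11, 11, 10, z, 9, 3), (11, 33, 31, c, 17, 37), (11, 33, 31, c, 5, 8), (11, 33, 31, c, 6, 33), (11, 33, 31, c, 9, 3), (11, 6, 34, z, 17, 37), (11, 6, 34, z, 5, 8), (11, 6, 34, z, 6, 33), (11, 6, 34, z, 9, 3), (9, 13, 29, k, 10, 15), (9, 13, 29, k, 11, 30), (9, 13, 29, k, 17, 24), (9, 13, 29, k, 27, 21), (9, 13, 29, k, 38, 18), (9, 27, 14, c, 10, 15), (9, 27, 14, c, 11, 30), (9, 27, 14, c, 17, 24), (9, 27, 14, c, 27, 21), (9, 27, 14, c, 38, 18), (9, 27, 31, z, 10, 15), (9, 27, 31, z, 11, 30), (9, 27, 31, z, 17, 24), (9, 27, 31, z, 27, 21), (9, 27, 31, z, 38, 18), (9, 29, 23, b, 10, 15), (9, 29, 23, b, 11, 30), (9, 29, 23, b, 17, 24), (9, 29, 23, b, 27, 21), (9, 29, 23, b, 38, 18), (9, 31, 6, p, 10, 15), (9, 31, 6, p, 11, 30), (9, 31, 6, p, 17, 24), (9, 31, 6, p, 27, 21), (9, 31, 6, p, 38, 18)}
Filtering on D ≠ 33 ∧ C ≠ 20 leaves {(11, 11, 10, z, 17, 37), (11, 11, 10, z, 5, 8), (11, 11, 10, z, 6, 33), (11, 11, 10, z, 9, 3), (11, 6, 34, z, 17, 37), (11, 6, 34, z, 5, 8), (11, 6, 34, z, 6, 33), (11, 6, 34, z, 9, 3), (9, 13, 29, k, 10, 15), (9, 13, 29, k, 11, 30), (9, 13, 29, k, 17, 24), (9, 13, 29, k, 27, 21), (9, 13, 29, k, 38, 18), (9, 27, 14, c, 10, 15), (9, 27, 14, c, 11, 30), (9, 27, 14, c, 17, 24), (9, 27, 14, c, 27, 21), (9, 27, 14, c, 38, 18), (9, 27, 31, z, 10, 15), (9, 27, 31, z, 11, 30), (9, 27, 31, z, 17, 24), (9, 27, 31, z, 27, 21), (9, 27, 31, z, 38, 18), (9, 29, 23, b, 10, 15), (9, 29, 23, b, 11, 30), (9, 29, 23, b, 17, 24), (9, 29, 23, b, 27, 21), (9, 29, 23, b, 38, 18), (9, 31, 6, p, 10, 15), (9, 31, 6, p, 11, 30), (9, 31, 6, p, 17, 24), (9, 31, 6, p, 27, 21), (9, 31, 6, p, 38, 18)}.
Filtering on G ≠ 3 ∧ E > 11 leaves {(11, 11, 10, z, 17, 37), (11, 6, 34, z, 17, 37), (9, 13, 29, k, 17, 24), (9, 13, 29, k, 27, 21), (9, 13, 29, k, 38, 18), (9, 27, 14, c, 17, 24), (9, 27, 14, c, 27, 21), (9, 27, 14, c, 38, 18), (9, 27, 31, z, 17, 24), (9, 27, 31, z, 27, 21), (9, 27, 31, z, 38, 18), (9, 29, 23, b, 17, 24), (9, 29, 23, b, 27, 21), (9, 29, 23, b, 38, 18), (9, 31, 6, p, 17, 24), (9, 31, 6, p, 27, 21), (9, 31, 6, p, 38, 18)}.
Keep only column(s) D, B, F (10 duplicate(s) eliminated): {(11, z, 11), (13, k, 9), (27, c, 9), (27, z, 9), (29, b, 9), (31, p, 9), (6, z, 11)}

{(11, z, 11), (13, k, 9), (27, c, 9), (27, z, 9), (29, b, 9), (31, p, 9), (6, z, 11)}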